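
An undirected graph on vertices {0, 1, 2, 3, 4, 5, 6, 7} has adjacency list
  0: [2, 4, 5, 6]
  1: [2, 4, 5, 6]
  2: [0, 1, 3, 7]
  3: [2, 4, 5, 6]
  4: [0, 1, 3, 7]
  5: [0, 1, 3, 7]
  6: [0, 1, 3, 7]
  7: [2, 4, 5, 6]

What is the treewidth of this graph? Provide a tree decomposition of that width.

Treewidth 4.
One such decomposition:
Bags: B1 = {0, 1, 3, 4, 7}  B2 = {0, 1, 3, 6, 7}  B3 = {0, 1, 3, 5, 7}  B4 = {0, 1, 2, 3, 7}
Tree: B1–B2, B2–B3, B3–B4

Every bag has size at most 5, so the width is 5 − 1 = 4 and tw(G) ≤ 4. For the lower bound: the 5 vertex sets {4,7}, {1,6}, {0,5}, {3}, {2} are disjoint, each induces a connected subgraph, and every pair is joined by at least one edge of G. Contracting each set to a single vertex therefore yields K_{5} as a minor, and since treewidth is minor-monotone, tw(G) ≥ tw(K_{5}) = 4. The upper and lower bounds meet at 4, so that is the treewidth.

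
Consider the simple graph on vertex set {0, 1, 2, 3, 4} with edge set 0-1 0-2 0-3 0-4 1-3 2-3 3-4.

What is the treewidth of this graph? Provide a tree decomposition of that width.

Treewidth 2.
One such decomposition:
Bags: B1 = {0, 1, 3}  B2 = {0, 2, 3}  B3 = {0, 3, 4}
Tree: B1–B2, B1–B3

Every bag has size at most 3, so the width is 3 − 1 = 2 and tw(G) ≤ 2. For the lower bound, the 3 vertices {0, 1, 3} are pairwise adjacent, and any tree decomposition puts a clique entirely inside one bag — forcing width ≥ 2. Therefore the treewidth is 2.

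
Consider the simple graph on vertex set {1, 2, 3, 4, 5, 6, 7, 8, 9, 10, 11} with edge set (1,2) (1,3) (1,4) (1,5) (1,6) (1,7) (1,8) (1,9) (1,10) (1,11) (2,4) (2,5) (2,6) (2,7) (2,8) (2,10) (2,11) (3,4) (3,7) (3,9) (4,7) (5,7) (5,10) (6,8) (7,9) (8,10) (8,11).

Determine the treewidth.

A width-3 tree decomposition is:
Bags: B1 = {1, 2, 5, 10}  B2 = {1, 2, 5, 7}  B3 = {1, 2, 8, 10}  B4 = {1, 2, 8, 11}  B5 = {1, 2, 4, 7}  B6 = {1, 3, 4, 7}  B7 = {1, 2, 6, 8}  B8 = {1, 3, 7, 9}
Tree: B1–B2, B1–B3, B3–B4, B2–B5, B5–B6, B4–B7, B6–B8
Each bag holds 4 vertices, so the decomposition has width 3, which upper-bounds the treewidth. Conversely, {1, 3, 7, 9} is a clique of size 4, and the vertices of any clique must share a bag in every tree decomposition; so some bag has ≥ 4 vertices and tw(G) ≥ 3. Hence tw(G) = 3 exactly.

3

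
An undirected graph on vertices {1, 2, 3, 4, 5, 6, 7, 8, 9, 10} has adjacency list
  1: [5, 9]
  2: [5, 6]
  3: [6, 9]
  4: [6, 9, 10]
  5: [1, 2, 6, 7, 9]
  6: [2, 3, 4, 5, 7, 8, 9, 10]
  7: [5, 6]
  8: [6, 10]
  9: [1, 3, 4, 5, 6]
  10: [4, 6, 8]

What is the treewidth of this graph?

2

A width-2 tree decomposition is:
Bags: B1 = {1, 5, 9}  B2 = {5, 6, 9}  B3 = {3, 6, 9}  B4 = {4, 6, 9}  B5 = {5, 6, 7}  B6 = {4, 6, 10}  B7 = {2, 5, 6}  B8 = {6, 8, 10}
Tree: B1–B2, B2–B3, B3–B4, B2–B5, B4–B6, B5–B7, B6–B8
The largest bag has 3 vertices, giving width 2; this decomposition certifies tw(G) ≤ 2. Conversely, {1, 5, 9} is a clique of size 3, and the vertices of any clique must share a bag in every tree decomposition; so some bag has ≥ 3 vertices and tw(G) ≥ 2. Hence tw(G) = 2 exactly.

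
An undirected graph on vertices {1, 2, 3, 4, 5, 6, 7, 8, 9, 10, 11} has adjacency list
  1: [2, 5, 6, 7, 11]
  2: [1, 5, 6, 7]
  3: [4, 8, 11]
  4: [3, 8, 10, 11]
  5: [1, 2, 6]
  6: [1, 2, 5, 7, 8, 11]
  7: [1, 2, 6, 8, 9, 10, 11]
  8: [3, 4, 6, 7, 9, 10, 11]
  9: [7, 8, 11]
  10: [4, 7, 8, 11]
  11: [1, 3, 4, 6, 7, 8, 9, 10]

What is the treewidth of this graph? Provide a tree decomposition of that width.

The largest bag has 4 vertices, giving width 3; this decomposition certifies tw(G) ≤ 3. Conversely, {1, 2, 5, 6} is a clique of size 4, and the vertices of any clique must share a bag in every tree decomposition; so some bag has ≥ 4 vertices and tw(G) ≥ 3. Hence tw(G) = 3 exactly.

Treewidth 3.
Bags: B1 = {7, 8, 10, 11}  B2 = {4, 8, 10, 11}  B3 = {3, 4, 8, 11}  B4 = {6, 7, 8, 11}  B5 = {1, 6, 7, 11}  B6 = {1, 2, 6, 7}  B7 = {1, 2, 5, 6}  B8 = {7, 8, 9, 11}
Tree: B1–B2, B2–B3, B1–B4, B4–B5, B5–B6, B6–B7, B1–B8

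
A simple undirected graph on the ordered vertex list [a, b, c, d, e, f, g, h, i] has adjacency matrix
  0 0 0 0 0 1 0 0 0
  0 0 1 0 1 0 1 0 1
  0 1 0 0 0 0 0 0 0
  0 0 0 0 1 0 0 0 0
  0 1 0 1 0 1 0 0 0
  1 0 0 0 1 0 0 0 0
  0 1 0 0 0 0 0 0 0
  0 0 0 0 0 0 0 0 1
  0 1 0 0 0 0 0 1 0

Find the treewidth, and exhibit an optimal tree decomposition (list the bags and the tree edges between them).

Each bag holds 2 vertices, so the decomposition has width 1, which upper-bounds the treewidth. Any graph with an edge has treewidth ≥ 1, and G has the edge b–i. Combining the bounds, tw(G) = 1.

Treewidth 1.
Bags: B1 = {b, i}  B2 = {b, e}  B3 = {b, c}  B4 = {e, f}  B5 = {a, f}  B6 = {h, i}  B7 = {d, e}  B8 = {b, g}
Tree: B1–B2, B1–B3, B2–B4, B4–B5, B1–B6, B2–B7, B3–B8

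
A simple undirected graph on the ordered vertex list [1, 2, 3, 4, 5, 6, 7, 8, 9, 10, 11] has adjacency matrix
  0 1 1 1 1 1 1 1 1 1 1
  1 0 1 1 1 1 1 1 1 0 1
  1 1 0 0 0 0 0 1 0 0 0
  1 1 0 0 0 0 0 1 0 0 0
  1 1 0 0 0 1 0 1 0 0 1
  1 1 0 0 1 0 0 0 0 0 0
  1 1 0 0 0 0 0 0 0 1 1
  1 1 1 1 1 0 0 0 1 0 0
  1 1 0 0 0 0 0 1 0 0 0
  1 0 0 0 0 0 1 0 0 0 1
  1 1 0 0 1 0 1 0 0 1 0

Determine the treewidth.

A width-3 tree decomposition is:
Bags: B1 = {1, 2, 3, 8}  B2 = {1, 2, 5, 8}  B3 = {1, 2, 5, 6}  B4 = {1, 2, 5, 11}  B5 = {1, 2, 7, 11}  B6 = {1, 7, 10, 11}  B7 = {1, 2, 4, 8}  B8 = {1, 2, 8, 9}
Tree: B1–B2, B2–B3, B2–B4, B4–B5, B5–B6, B2–B7, B2–B8
The largest bag has 4 vertices, giving width 3; this decomposition certifies tw(G) ≤ 3. For the lower bound, the 4 vertices {1, 2, 8, 9} are pairwise adjacent, and any tree decomposition puts a clique entirely inside one bag — forcing width ≥ 3. Hence tw(G) = 3 exactly.

3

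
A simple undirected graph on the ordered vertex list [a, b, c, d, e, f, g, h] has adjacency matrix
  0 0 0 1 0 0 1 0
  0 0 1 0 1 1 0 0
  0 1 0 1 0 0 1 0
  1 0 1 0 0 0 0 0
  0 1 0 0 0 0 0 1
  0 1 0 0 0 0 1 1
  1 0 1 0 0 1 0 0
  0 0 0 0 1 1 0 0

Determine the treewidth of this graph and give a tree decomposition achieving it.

Treewidth 2.
One optimal decomposition is:
Bags: B1 = {a, c, d}  B2 = {a, c, g}  B3 = {b, c, g}  B4 = {b, f, g}  B5 = {b, e, f}  B6 = {e, f, h}
Tree: B1–B2, B2–B3, B3–B4, B4–B5, B5–B6

Each bag holds 3 vertices, so the decomposition has width 2, which upper-bounds the treewidth. For the lower bound, G contains the cycle d–a–g–c–d, so G is not a forest; only forests have treewidth ≤ 1, hence tw(G) ≥ 2. The upper and lower bounds meet at 2, so that is the treewidth.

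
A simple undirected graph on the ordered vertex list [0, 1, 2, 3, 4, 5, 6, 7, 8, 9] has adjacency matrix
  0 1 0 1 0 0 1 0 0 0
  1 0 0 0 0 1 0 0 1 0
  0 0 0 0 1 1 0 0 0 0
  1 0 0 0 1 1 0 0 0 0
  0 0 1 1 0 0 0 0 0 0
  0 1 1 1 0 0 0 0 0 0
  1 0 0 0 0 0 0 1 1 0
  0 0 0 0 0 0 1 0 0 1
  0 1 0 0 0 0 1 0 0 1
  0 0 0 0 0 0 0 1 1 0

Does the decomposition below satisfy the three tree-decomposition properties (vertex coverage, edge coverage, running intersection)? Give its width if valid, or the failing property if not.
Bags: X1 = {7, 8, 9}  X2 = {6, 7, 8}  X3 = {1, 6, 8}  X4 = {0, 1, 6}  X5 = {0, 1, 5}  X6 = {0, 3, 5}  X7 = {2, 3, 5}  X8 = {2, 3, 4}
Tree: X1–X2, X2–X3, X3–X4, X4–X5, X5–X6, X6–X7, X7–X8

Yes; width 2.

Vertex coverage: the bags together contain {0, 1, 2, 3, 4, 5, 6, 7, 8, 9}, the full vertex set. Edge coverage: each edge of G has both endpoints in at least one bag. Running intersection: for every vertex, the bags containing it form a connected subtree. All three properties hold, so this is a valid tree decomposition of width max|bag| − 1 = 2, and hence tw(G) ≤ 2.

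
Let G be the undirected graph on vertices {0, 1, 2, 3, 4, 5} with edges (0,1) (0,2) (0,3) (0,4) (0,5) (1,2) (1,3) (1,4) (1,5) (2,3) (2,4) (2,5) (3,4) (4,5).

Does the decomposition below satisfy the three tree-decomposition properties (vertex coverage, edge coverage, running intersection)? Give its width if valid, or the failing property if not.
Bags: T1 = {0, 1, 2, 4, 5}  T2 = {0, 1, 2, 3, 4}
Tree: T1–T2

Checking the three conditions: (i) the bags cover all of {0, 1, 2, 3, 4, 5}; (ii) for each edge, some bag contains both endpoints; (iii) the bags containing any fixed vertex form a subtree. All hold, so the decomposition is valid with width 5 − 1 = 4.

Yes; width 4.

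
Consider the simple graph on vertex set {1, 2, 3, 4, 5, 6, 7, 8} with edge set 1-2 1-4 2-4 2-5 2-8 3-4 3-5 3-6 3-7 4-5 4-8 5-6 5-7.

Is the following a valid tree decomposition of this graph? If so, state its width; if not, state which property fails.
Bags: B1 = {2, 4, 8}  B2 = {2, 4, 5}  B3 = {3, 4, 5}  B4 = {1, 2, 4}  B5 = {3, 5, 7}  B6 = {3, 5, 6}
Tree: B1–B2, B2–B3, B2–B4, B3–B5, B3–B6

Yes; width 2.

Checking the three conditions: (i) the bags cover all of {1, 2, 3, 4, 5, 6, 7, 8}; (ii) for each edge, some bag contains both endpoints; (iii) the bags containing any fixed vertex form a subtree. All hold, so the decomposition is valid with width 3 − 1 = 2.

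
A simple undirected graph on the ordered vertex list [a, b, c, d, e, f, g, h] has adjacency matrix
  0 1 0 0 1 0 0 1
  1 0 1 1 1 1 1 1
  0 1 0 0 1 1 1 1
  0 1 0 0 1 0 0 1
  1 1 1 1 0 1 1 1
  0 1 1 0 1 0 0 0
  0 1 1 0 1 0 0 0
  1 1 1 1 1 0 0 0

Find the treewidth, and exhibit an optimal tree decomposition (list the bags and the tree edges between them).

Every bag has size at most 4, so the width is 4 − 1 = 3 and tw(G) ≤ 3. Conversely, {b, c, e, g} is a clique of size 4, and the vertices of any clique must share a bag in every tree decomposition; so some bag has ≥ 4 vertices and tw(G) ≥ 3. Hence tw(G) = 3 exactly.

Treewidth 3.
One optimal decomposition is:
Bags: B1 = {b, c, e, h}  B2 = {a, b, e, h}  B3 = {b, c, e, g}  B4 = {b, c, e, f}  B5 = {b, d, e, h}
Tree: B1–B2, B1–B3, B1–B4, B2–B5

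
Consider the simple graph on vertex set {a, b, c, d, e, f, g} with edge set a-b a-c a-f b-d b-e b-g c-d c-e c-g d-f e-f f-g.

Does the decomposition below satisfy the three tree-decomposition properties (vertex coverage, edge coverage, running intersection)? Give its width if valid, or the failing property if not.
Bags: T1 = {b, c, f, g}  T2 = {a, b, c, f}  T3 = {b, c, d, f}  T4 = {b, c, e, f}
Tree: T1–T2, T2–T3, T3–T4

Vertex coverage: the bags together contain {a, b, c, d, e, f, g}, the full vertex set. Edge coverage: each edge of G has both endpoints in at least one bag. Running intersection: for every vertex, the bags containing it form a connected subtree. All three properties hold, so this is a valid tree decomposition of width max|bag| − 1 = 3, and hence tw(G) ≤ 3.

Yes; width 3.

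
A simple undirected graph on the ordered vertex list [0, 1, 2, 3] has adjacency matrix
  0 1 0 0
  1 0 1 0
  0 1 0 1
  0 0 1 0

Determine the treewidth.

A width-1 tree decomposition is:
Bags: B1 = {0, 1}  B2 = {1, 2}  B3 = {2, 3}
Tree: B1–B2, B2–B3
The largest bag has 2 vertices, giving width 1; this decomposition certifies tw(G) ≤ 1. Any graph with an edge has treewidth ≥ 1, and G has the edge 1–0. Therefore the treewidth is 1.

1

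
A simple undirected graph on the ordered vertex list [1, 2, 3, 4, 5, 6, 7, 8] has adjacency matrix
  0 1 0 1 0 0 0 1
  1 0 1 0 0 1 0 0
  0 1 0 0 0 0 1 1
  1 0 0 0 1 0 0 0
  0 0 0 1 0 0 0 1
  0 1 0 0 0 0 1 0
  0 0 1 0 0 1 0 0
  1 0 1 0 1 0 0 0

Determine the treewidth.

A width-2 tree decomposition is:
Bags: B1 = {2, 6, 7}  B2 = {2, 3, 7}  B3 = {1, 2, 3}  B4 = {1, 3, 8}  B5 = {1, 4, 8}  B6 = {4, 5, 8}
Tree: B1–B2, B2–B3, B3–B4, B4–B5, B5–B6
Every bag has size at most 3, so the width is 3 − 1 = 2 and tw(G) ≤ 2. The edges 6–7–3–2–6 form a cycle, so G is not a tree and its treewidth is at least 2. Therefore the treewidth is 2.

2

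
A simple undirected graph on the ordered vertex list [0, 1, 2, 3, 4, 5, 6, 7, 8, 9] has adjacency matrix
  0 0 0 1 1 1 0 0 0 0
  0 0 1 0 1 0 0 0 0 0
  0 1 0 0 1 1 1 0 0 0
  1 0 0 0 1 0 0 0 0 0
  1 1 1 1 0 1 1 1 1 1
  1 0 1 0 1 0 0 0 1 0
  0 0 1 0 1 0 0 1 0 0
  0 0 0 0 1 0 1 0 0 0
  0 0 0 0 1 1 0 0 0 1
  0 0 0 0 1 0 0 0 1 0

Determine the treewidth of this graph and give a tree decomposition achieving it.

Every bag has size at most 3, so the width is 3 − 1 = 2 and tw(G) ≤ 2. Conversely, {0, 3, 4} is a clique of size 3, and the vertices of any clique must share a bag in every tree decomposition; so some bag has ≥ 3 vertices and tw(G) ≥ 2. The upper and lower bounds meet at 2, so that is the treewidth.

Treewidth 2.
Bags: B1 = {0, 3, 4}  B2 = {0, 4, 5}  B3 = {2, 4, 5}  B4 = {4, 5, 8}  B5 = {2, 4, 6}  B6 = {4, 8, 9}  B7 = {1, 2, 4}  B8 = {4, 6, 7}
Tree: B1–B2, B2–B3, B2–B4, B3–B5, B4–B6, B5–B7, B5–B8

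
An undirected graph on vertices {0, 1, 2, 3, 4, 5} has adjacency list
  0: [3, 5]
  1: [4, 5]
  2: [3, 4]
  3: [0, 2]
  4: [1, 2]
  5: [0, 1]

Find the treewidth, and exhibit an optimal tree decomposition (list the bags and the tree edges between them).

Treewidth 2.
Bags: B1 = {1, 2, 4}  B2 = {1, 2, 5}  B3 = {0, 2, 5}  B4 = {0, 2, 3}
Tree: B1–B2, B2–B3, B3–B4

Every bag has size at most 3, so the width is 3 − 1 = 2 and tw(G) ≤ 2. The edges 2–4–1–5–0–3–2 form a cycle, so G is not a tree and its treewidth is at least 2. Hence tw(G) = 2 exactly.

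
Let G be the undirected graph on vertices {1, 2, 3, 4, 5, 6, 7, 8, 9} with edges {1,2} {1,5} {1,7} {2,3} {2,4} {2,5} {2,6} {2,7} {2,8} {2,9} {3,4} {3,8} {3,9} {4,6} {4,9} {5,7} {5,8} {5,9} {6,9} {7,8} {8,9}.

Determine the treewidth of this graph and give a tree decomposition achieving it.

Each bag holds 4 vertices, so the decomposition has width 3, which upper-bounds the treewidth. For the lower bound, the 4 vertices {1, 2, 5, 7} are pairwise adjacent, and any tree decomposition puts a clique entirely inside one bag — forcing width ≥ 3. The upper and lower bounds meet at 3, so that is the treewidth.

Treewidth 3.
One such decomposition:
Bags: B1 = {1, 2, 5, 7}  B2 = {2, 5, 7, 8}  B3 = {2, 5, 8, 9}  B4 = {2, 3, 8, 9}  B5 = {2, 3, 4, 9}  B6 = {2, 4, 6, 9}
Tree: B1–B2, B2–B3, B3–B4, B4–B5, B5–B6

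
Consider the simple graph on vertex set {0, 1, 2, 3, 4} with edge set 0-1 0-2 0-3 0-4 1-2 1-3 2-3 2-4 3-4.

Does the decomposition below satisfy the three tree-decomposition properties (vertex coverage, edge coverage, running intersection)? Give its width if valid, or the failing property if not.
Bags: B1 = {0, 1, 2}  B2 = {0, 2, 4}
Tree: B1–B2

No — vertex 3 appears in no bag.

A tree decomposition must satisfy three properties: every vertex lies in some bag; for every edge, both endpoints lie together in some bag; and for every vertex, the bags containing it form a connected subtree. Here vertex 3 appears in no bag, so the decomposition is invalid.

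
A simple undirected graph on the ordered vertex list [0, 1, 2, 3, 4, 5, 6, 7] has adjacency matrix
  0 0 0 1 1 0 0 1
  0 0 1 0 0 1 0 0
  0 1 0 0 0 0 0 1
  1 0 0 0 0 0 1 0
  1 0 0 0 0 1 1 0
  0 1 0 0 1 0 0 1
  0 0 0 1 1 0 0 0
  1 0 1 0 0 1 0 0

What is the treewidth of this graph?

2

A width-2 tree decomposition is:
Bags: B1 = {1, 2, 7}  B2 = {1, 5, 7}  B3 = {0, 5, 7}  B4 = {0, 4, 5}  B5 = {0, 3, 4}  B6 = {3, 4, 6}
Tree: B1–B2, B2–B3, B3–B4, B4–B5, B5–B6
The largest bag has 3 vertices, giving width 2; this decomposition certifies tw(G) ≤ 2. Since 2–1–5–7–2 is a cycle in G, G is not acyclic. Forests are exactly the graphs of treewidth ≤ 1, so tw(G) ≥ 2. The upper and lower bounds meet at 2, so that is the treewidth.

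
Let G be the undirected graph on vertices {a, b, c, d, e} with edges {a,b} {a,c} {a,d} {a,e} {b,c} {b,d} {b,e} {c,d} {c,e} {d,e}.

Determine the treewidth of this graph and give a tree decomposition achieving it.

With just one bag of size 5, the width is 5 − 1 = 4, so tw(G) ≤ 4. Conversely, {a, b, c, d, e} is a clique of size 5, and the vertices of any clique must share a bag in every tree decomposition; so some bag has ≥ 5 vertices and tw(G) ≥ 4. Combining the bounds, tw(G) = 4.

Treewidth 4.
One optimal decomposition is:
Bags: B1 = {a, b, c, d, e}
Tree: (single bag)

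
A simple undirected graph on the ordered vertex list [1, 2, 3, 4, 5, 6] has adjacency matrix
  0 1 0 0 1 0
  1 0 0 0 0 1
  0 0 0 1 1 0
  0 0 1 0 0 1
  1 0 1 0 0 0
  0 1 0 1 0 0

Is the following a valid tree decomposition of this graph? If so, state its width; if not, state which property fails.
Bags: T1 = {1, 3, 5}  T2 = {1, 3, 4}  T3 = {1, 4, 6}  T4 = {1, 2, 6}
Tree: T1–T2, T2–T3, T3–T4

Vertex coverage: the bags together contain {1, 2, 3, 4, 5, 6}, the full vertex set. Edge coverage: each edge of G has both endpoints in at least one bag. Running intersection: for every vertex, the bags containing it form a connected subtree. All three properties hold, so this is a valid tree decomposition of width max|bag| − 1 = 2, and hence tw(G) ≤ 2.

Yes; width 2.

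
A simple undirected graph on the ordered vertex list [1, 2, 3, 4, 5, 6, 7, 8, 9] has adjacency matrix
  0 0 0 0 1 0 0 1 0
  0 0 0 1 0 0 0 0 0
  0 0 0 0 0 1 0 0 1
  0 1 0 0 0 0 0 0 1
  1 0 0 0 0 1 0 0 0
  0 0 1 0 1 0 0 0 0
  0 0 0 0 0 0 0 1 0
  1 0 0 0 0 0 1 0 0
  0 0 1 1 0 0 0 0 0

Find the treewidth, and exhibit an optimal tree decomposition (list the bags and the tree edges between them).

The largest bag has 2 vertices, giving width 1; this decomposition certifies tw(G) ≤ 1. Any graph with an edge has treewidth ≥ 1, and G has the edge 7–8. Therefore the treewidth is 1.

Treewidth 1.
One such decomposition:
Bags: B1 = {7, 8}  B2 = {1, 8}  B3 = {1, 5}  B4 = {5, 6}  B5 = {3, 6}  B6 = {3, 9}  B7 = {4, 9}  B8 = {2, 4}
Tree: B1–B2, B2–B3, B3–B4, B4–B5, B5–B6, B6–B7, B7–B8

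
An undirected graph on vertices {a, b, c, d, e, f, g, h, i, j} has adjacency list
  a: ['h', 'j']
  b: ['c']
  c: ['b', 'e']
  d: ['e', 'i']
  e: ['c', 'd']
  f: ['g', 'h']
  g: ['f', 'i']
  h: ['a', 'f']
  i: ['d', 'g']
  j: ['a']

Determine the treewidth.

A width-1 tree decomposition is:
Bags: B1 = {a, j}  B2 = {a, h}  B3 = {f, h}  B4 = {f, g}  B5 = {g, i}  B6 = {d, i}  B7 = {d, e}  B8 = {c, e}  B9 = {b, c}
Tree: B1–B2, B2–B3, B3–B4, B4–B5, B5–B6, B6–B7, B7–B8, B8–B9
Every bag has size at most 2, so the width is 2 − 1 = 1 and tw(G) ≤ 1. Any graph with an edge has treewidth ≥ 1, and G has the edge j–a. Combining the bounds, tw(G) = 1.

1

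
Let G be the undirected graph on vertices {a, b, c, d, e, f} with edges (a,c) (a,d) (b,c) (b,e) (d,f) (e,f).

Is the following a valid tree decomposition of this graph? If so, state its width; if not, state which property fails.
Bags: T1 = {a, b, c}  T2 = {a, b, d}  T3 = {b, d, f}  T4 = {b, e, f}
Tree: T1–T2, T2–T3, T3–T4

Yes; width 2.

Vertex coverage: the bags together contain {a, b, c, d, e, f}, the full vertex set. Edge coverage: each edge of G has both endpoints in at least one bag. Running intersection: for every vertex, the bags containing it form a connected subtree. All three properties hold, so this is a valid tree decomposition of width max|bag| − 1 = 2, and hence tw(G) ≤ 2.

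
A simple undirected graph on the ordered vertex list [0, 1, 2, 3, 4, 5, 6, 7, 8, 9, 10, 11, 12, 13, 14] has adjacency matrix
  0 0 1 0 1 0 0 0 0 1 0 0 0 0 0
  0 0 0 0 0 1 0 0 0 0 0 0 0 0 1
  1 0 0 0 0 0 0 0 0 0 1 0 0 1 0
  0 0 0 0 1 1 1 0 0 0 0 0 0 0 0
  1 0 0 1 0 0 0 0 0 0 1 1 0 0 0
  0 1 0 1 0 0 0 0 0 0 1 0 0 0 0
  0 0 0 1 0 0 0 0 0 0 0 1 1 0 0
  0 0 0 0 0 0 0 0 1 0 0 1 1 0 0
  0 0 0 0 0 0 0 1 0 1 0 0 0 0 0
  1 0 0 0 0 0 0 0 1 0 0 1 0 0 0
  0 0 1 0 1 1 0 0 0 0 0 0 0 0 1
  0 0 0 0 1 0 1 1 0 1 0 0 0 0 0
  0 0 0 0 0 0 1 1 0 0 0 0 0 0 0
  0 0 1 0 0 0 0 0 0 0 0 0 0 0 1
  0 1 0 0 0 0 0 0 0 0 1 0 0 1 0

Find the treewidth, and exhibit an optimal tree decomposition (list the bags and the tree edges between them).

Treewidth 3.
Bags: B1 = {1, 2, 13, 14}  B2 = {1, 2, 10, 14}  B3 = {1, 2, 5, 10}  B4 = {0, 2, 5, 10}  B5 = {0, 4, 5, 10}  B6 = {0, 3, 4, 5}  B7 = {0, 3, 4, 9}  B8 = {3, 4, 9, 11}  B9 = {3, 6, 9, 11}  B10 = {6, 8, 9, 11}  B11 = {6, 7, 8, 11}  B12 = {6, 7, 8, 12}
Tree: B1–B2, B2–B3, B3–B4, B4–B5, B5–B6, B6–B7, B7–B8, B8–B9, B9–B10, B10–B11, B11–B12

The largest bag has 4 vertices, giving width 3; this decomposition certifies tw(G) ≤ 3. For the lower bound: the 4 vertex sets {1,13,14}, {2}, {10}, {0,3,4,5} are disjoint, each induces a connected subgraph, and every pair is joined by at least one edge of G. Contracting each set to a single vertex therefore yields K_{4} as a minor, and since treewidth is minor-monotone, tw(G) ≥ tw(K_{4}) = 3. Hence tw(G) = 3 exactly.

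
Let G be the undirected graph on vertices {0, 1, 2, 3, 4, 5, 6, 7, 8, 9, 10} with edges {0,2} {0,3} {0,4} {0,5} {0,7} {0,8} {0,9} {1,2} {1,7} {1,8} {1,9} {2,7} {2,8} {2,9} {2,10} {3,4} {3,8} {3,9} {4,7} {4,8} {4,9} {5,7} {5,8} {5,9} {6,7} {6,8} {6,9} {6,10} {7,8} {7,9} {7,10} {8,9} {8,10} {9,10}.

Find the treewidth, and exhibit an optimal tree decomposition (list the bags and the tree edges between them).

Treewidth 4.
Bags: B1 = {0, 4, 7, 8, 9}  B2 = {0, 3, 4, 8, 9}  B3 = {0, 2, 7, 8, 9}  B4 = {2, 7, 8, 9, 10}  B5 = {1, 2, 7, 8, 9}  B6 = {0, 5, 7, 8, 9}  B7 = {6, 7, 8, 9, 10}
Tree: B1–B2, B1–B3, B3–B4, B3–B5, B3–B6, B4–B7

Each bag holds 5 vertices, so the decomposition has width 4, which upper-bounds the treewidth. Conversely, {0, 3, 4, 8, 9} is a clique of size 5, and the vertices of any clique must share a bag in every tree decomposition; so some bag has ≥ 5 vertices and tw(G) ≥ 4. Therefore the treewidth is 4.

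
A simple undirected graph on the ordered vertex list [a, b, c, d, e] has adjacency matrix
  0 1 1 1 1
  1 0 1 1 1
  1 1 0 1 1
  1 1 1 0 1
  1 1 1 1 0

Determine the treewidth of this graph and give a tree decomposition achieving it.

With just one bag of size 5, the width is 5 − 1 = 4, so tw(G) ≤ 4. On the other hand G contains the 5-clique {a, b, c, d, e}. A clique must lie in a single bag of any decomposition, so no decomposition can have width below 4. The upper and lower bounds meet at 4, so that is the treewidth.

Treewidth 4.
Bags: B1 = {a, b, c, d, e}
Tree: (single bag)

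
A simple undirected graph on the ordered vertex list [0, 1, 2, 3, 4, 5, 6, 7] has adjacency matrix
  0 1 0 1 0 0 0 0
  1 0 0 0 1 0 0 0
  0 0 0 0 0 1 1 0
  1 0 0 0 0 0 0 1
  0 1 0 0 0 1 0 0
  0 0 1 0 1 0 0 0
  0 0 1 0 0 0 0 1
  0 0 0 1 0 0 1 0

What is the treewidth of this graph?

2

A width-2 tree decomposition is:
Bags: B1 = {0, 3, 7}  B2 = {0, 6, 7}  B3 = {0, 2, 6}  B4 = {0, 2, 5}  B5 = {0, 4, 5}  B6 = {0, 1, 4}
Tree: B1–B2, B2–B3, B3–B4, B4–B5, B5–B6
The largest bag has 3 vertices, giving width 2; this decomposition certifies tw(G) ≤ 2. Since 0–3–7–6–2–5–4–1–0 is a cycle in G, G is not acyclic. Forests are exactly the graphs of treewidth ≤ 1, so tw(G) ≥ 2. Hence tw(G) = 2 exactly.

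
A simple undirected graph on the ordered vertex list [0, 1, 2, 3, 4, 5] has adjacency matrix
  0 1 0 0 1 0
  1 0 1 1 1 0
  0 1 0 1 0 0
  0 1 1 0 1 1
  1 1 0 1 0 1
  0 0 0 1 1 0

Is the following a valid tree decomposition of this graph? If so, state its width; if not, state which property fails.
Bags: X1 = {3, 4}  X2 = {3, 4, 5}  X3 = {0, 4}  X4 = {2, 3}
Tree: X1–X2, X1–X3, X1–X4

A tree decomposition must satisfy three properties: every vertex lies in some bag; for every edge, both endpoints lie together in some bag; and for every vertex, the bags containing it form a connected subtree. Here vertex 1 appears in no bag, so the decomposition is invalid.

No — vertex 1 appears in no bag.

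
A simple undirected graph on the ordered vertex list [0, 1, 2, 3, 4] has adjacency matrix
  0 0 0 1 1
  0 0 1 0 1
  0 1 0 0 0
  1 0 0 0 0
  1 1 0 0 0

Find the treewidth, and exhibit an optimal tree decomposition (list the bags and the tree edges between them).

Treewidth 1.
Bags: B1 = {0, 4}  B2 = {1, 4}  B3 = {1, 2}  B4 = {0, 3}
Tree: B1–B2, B2–B3, B1–B4

The largest bag has 2 vertices, giving width 1; this decomposition certifies tw(G) ≤ 1. Since G has at least one edge (e.g. 4–0), it is not an edgeless graph, so tw(G) ≥ 1. The upper and lower bounds meet at 1, so that is the treewidth.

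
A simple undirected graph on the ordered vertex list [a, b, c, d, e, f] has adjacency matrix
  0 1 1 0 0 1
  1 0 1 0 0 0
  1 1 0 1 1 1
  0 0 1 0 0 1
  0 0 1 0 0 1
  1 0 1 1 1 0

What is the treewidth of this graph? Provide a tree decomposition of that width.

The largest bag has 3 vertices, giving width 2; this decomposition certifies tw(G) ≤ 2. For the lower bound, the 3 vertices {c, d, f} are pairwise adjacent, and any tree decomposition puts a clique entirely inside one bag — forcing width ≥ 2. The upper and lower bounds meet at 2, so that is the treewidth.

Treewidth 2.
One optimal decomposition is:
Bags: B1 = {a, c, f}  B2 = {c, d, f}  B3 = {c, e, f}  B4 = {a, b, c}
Tree: B1–B2, B2–B3, B1–B4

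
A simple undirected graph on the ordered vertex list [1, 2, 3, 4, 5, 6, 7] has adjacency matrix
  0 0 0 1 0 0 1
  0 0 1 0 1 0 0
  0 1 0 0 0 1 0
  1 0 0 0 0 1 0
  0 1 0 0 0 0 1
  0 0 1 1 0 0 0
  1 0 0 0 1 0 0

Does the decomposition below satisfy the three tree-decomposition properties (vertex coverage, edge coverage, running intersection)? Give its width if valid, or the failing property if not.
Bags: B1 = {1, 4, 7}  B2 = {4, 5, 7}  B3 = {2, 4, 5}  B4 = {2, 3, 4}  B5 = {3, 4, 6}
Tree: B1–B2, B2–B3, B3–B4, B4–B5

Yes; width 2.

Every vertex of G appears in some bag (union = {1, 2, 3, 4, 5, 6, 7}); every edge is covered by a bag; and for each vertex v the set of bags containing v is connected in the bag tree. The decomposition is therefore valid. The largest bag has 3 vertices, so the width is 2.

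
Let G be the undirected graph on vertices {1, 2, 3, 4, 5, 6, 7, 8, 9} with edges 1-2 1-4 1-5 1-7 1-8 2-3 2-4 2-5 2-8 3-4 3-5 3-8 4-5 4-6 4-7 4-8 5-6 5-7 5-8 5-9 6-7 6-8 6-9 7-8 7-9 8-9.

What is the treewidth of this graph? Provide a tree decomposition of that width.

The largest bag has 5 vertices, giving width 4; this decomposition certifies tw(G) ≤ 4. On the other hand G contains the 5-clique {5, 6, 7, 8, 9}. A clique must lie in a single bag of any decomposition, so no decomposition can have width below 4. Combining the bounds, tw(G) = 4.

Treewidth 4.
One optimal decomposition is:
Bags: B1 = {4, 5, 6, 7, 8}  B2 = {5, 6, 7, 8, 9}  B3 = {1, 4, 5, 7, 8}  B4 = {1, 2, 4, 5, 8}  B5 = {2, 3, 4, 5, 8}
Tree: B1–B2, B1–B3, B3–B4, B4–B5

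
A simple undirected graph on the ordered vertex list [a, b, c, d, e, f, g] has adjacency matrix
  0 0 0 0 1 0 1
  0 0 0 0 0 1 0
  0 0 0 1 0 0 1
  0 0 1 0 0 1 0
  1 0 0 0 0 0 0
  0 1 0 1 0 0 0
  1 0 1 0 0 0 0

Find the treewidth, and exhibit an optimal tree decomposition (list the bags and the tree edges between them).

Treewidth 1.
Bags: B1 = {a, e}  B2 = {a, g}  B3 = {c, g}  B4 = {c, d}  B5 = {d, f}  B6 = {b, f}
Tree: B1–B2, B2–B3, B3–B4, B4–B5, B5–B6

Every bag has size at most 2, so the width is 2 − 1 = 1 and tw(G) ≤ 1. G has an edge, so its treewidth is at least 1. Hence tw(G) = 1 exactly.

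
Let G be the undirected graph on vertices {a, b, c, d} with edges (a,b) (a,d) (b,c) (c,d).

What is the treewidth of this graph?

2

A width-2 tree decomposition is:
Bags: B1 = {b, c, d}  B2 = {a, b, d}
Tree: B1–B2
Each bag holds 3 vertices, so the decomposition has width 2, which upper-bounds the treewidth. Since d–c–b–a–d is a cycle in G, G is not acyclic. Forests are exactly the graphs of treewidth ≤ 1, so tw(G) ≥ 2. The upper and lower bounds meet at 2, so that is the treewidth.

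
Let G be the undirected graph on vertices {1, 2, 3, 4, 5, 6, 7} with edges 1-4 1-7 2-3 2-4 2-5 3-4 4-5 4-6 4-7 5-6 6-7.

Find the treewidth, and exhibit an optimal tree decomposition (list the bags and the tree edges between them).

Treewidth 2.
Bags: B1 = {4, 5, 6}  B2 = {2, 4, 5}  B3 = {4, 6, 7}  B4 = {1, 4, 7}  B5 = {2, 3, 4}
Tree: B1–B2, B1–B3, B3–B4, B2–B5

Each bag holds 3 vertices, so the decomposition has width 2, which upper-bounds the treewidth. On the other hand G contains the 3-clique {1, 4, 7}. A clique must lie in a single bag of any decomposition, so no decomposition can have width below 2. The upper and lower bounds meet at 2, so that is the treewidth.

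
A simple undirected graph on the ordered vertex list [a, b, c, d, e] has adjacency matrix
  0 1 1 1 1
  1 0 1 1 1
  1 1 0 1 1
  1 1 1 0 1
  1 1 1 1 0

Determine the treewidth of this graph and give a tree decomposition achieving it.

With just one bag of size 5, the width is 5 − 1 = 4, so tw(G) ≤ 4. On the other hand G contains the 5-clique {a, b, c, d, e}. A clique must lie in a single bag of any decomposition, so no decomposition can have width below 4. Therefore the treewidth is 4.

Treewidth 4.
One such decomposition:
Bags: B1 = {a, b, c, d, e}
Tree: (single bag)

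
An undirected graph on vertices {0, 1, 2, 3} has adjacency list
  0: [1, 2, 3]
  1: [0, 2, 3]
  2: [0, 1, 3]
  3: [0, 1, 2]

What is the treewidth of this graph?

A width-3 tree decomposition is:
Bags: B1 = {0, 1, 2, 3}
Tree: (single bag)
A single bag containing all 4 vertices is trivially a valid decomposition of width 3. On the other hand G contains the 4-clique {0, 1, 2, 3}. A clique must lie in a single bag of any decomposition, so no decomposition can have width below 3. Combining the bounds, tw(G) = 3.

3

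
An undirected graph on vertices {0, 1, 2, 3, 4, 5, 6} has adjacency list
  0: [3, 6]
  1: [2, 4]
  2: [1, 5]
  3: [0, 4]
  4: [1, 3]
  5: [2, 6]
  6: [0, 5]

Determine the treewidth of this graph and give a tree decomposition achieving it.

The largest bag has 3 vertices, giving width 2; this decomposition certifies tw(G) ≤ 2. Since 5–2–1–4–3–0–6–5 is a cycle in G, G is not acyclic. Forests are exactly the graphs of treewidth ≤ 1, so tw(G) ≥ 2. Combining the bounds, tw(G) = 2.

Treewidth 2.
Bags: B1 = {1, 2, 5}  B2 = {1, 4, 5}  B3 = {3, 4, 5}  B4 = {0, 3, 5}  B5 = {0, 5, 6}
Tree: B1–B2, B2–B3, B3–B4, B4–B5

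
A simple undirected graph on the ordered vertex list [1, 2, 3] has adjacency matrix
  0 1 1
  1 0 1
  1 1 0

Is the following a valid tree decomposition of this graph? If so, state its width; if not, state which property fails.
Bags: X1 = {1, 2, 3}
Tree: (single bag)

Every vertex of G appears in some bag (union = {1, 2, 3}); every edge is covered by a bag; and for each vertex v the set of bags containing v is connected in the bag tree. The decomposition is therefore valid. The largest bag has 3 vertices, so the width is 2.

Yes; width 2.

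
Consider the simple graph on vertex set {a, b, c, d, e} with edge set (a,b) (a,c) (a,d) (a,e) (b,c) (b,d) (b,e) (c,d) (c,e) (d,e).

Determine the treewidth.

A width-4 tree decomposition is:
Bags: B1 = {a, b, c, d, e}
Tree: (single bag)
A single bag containing all 5 vertices is trivially a valid decomposition of width 4. Conversely, {a, b, c, d, e} is a clique of size 5, and the vertices of any clique must share a bag in every tree decomposition; so some bag has ≥ 5 vertices and tw(G) ≥ 4. Combining the bounds, tw(G) = 4.

4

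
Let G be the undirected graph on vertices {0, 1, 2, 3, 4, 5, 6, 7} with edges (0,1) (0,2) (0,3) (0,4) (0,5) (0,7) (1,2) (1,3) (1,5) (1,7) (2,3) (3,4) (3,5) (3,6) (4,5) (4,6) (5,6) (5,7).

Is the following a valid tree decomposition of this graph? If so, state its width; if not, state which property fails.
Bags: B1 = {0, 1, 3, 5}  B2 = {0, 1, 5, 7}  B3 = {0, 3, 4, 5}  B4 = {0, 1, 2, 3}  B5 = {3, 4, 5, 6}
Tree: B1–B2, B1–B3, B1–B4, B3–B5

Yes; width 3.

Vertex coverage: the bags together contain {0, 1, 2, 3, 4, 5, 6, 7}, the full vertex set. Edge coverage: each edge of G has both endpoints in at least one bag. Running intersection: for every vertex, the bags containing it form a connected subtree. All three properties hold, so this is a valid tree decomposition of width max|bag| − 1 = 3, and hence tw(G) ≤ 3.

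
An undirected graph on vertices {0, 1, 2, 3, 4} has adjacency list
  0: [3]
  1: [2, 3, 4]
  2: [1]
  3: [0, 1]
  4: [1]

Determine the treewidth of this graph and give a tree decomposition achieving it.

Each bag holds 2 vertices, so the decomposition has width 1, which upper-bounds the treewidth. Any graph with an edge has treewidth ≥ 1, and G has the edge 1–3. Combining the bounds, tw(G) = 1.

Treewidth 1.
Bags: B1 = {1, 3}  B2 = {1, 4}  B3 = {1, 2}  B4 = {0, 3}
Tree: B1–B2, B1–B3, B1–B4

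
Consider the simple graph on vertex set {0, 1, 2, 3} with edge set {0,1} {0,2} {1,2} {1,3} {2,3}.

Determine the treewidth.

A width-2 tree decomposition is:
Bags: B1 = {1, 2, 3}  B2 = {0, 1, 2}
Tree: B1–B2
The largest bag has 3 vertices, giving width 2; this decomposition certifies tw(G) ≤ 2. On the other hand G contains the 3-clique {0, 1, 2}. A clique must lie in a single bag of any decomposition, so no decomposition can have width below 2. Combining the bounds, tw(G) = 2.

2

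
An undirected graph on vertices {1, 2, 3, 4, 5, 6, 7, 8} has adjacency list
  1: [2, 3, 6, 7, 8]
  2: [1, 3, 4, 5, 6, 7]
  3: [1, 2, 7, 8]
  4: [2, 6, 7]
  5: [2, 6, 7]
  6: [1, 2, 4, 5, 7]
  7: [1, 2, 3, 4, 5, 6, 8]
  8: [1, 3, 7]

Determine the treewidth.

3

A width-3 tree decomposition is:
Bags: B1 = {1, 2, 6, 7}  B2 = {2, 5, 6, 7}  B3 = {1, 2, 3, 7}  B4 = {1, 3, 7, 8}  B5 = {2, 4, 6, 7}
Tree: B1–B2, B1–B3, B3–B4, B2–B5
Every bag has size at most 4, so the width is 4 − 1 = 3 and tw(G) ≤ 3. On the other hand G contains the 4-clique {1, 3, 7, 8}. A clique must lie in a single bag of any decomposition, so no decomposition can have width below 3. Hence tw(G) = 3 exactly.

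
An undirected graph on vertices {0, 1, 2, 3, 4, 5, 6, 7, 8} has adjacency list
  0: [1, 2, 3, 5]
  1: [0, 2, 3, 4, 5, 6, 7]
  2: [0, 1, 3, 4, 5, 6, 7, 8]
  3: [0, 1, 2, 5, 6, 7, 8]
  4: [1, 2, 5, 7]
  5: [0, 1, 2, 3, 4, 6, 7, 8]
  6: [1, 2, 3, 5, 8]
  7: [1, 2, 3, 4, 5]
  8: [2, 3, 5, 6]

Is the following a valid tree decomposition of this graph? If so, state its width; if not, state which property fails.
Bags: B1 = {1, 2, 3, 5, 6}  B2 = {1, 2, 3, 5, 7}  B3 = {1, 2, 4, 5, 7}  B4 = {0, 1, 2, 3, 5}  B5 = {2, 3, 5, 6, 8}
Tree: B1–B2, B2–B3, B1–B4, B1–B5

Every vertex of G appears in some bag (union = {0, 1, 2, 3, 4, 5, 6, 7, 8}); every edge is covered by a bag; and for each vertex v the set of bags containing v is connected in the bag tree. The decomposition is therefore valid. The largest bag has 5 vertices, so the width is 4.

Yes; width 4.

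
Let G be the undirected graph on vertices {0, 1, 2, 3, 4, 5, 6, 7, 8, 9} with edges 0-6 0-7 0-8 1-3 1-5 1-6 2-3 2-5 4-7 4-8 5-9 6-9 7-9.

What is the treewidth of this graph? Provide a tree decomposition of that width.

The largest bag has 3 vertices, giving width 2; this decomposition certifies tw(G) ≤ 2. The edges 3–2–5–1–3 form a cycle, so G is not a tree and its treewidth is at least 2. The upper and lower bounds meet at 2, so that is the treewidth.

Treewidth 2.
Bags: B1 = {1, 2, 3}  B2 = {1, 2, 5}  B3 = {1, 5, 6}  B4 = {5, 6, 9}  B5 = {0, 6, 9}  B6 = {0, 7, 9}  B7 = {0, 7, 8}  B8 = {4, 7, 8}
Tree: B1–B2, B2–B3, B3–B4, B4–B5, B5–B6, B6–B7, B7–B8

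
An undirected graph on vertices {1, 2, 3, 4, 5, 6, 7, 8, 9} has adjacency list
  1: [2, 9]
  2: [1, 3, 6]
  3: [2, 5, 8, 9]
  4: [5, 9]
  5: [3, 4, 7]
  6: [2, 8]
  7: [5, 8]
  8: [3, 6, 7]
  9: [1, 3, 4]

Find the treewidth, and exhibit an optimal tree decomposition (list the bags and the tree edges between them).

Treewidth 3.
One such decomposition:
Bags: B1 = {5, 6, 7, 8}  B2 = {3, 5, 6, 8}  B3 = {2, 3, 5, 6}  B4 = {2, 3, 4, 5}  B5 = {2, 3, 4, 9}  B6 = {1, 2, 4, 9}
Tree: B1–B2, B2–B3, B3–B4, B4–B5, B5–B6

Each bag holds 4 vertices, so the decomposition has width 3, which upper-bounds the treewidth. For the lower bound: the 4 vertex sets {6,7,8}, {5}, {3}, {1,2,4,9} are disjoint, each induces a connected subgraph, and every pair is joined by at least one edge of G. Contracting each set to a single vertex therefore yields K_{4} as a minor, and since treewidth is minor-monotone, tw(G) ≥ tw(K_{4}) = 3. Therefore the treewidth is 3.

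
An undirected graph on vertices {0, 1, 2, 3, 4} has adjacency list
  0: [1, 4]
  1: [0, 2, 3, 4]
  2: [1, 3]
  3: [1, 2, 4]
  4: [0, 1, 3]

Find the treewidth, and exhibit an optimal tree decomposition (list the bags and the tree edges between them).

Treewidth 2.
Bags: B1 = {1, 3, 4}  B2 = {1, 2, 3}  B3 = {0, 1, 4}
Tree: B1–B2, B1–B3

The largest bag has 3 vertices, giving width 2; this decomposition certifies tw(G) ≤ 2. Conversely, {0, 1, 4} is a clique of size 3, and the vertices of any clique must share a bag in every tree decomposition; so some bag has ≥ 3 vertices and tw(G) ≥ 2. The upper and lower bounds meet at 2, so that is the treewidth.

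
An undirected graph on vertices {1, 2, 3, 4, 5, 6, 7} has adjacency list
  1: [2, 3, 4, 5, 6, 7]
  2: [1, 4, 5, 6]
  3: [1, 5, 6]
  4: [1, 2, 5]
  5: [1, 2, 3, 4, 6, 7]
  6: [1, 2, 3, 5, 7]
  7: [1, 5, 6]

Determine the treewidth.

3

A width-3 tree decomposition is:
Bags: B1 = {1, 5, 6, 7}  B2 = {1, 2, 5, 6}  B3 = {1, 3, 5, 6}  B4 = {1, 2, 4, 5}
Tree: B1–B2, B1–B3, B2–B4
Each bag holds 4 vertices, so the decomposition has width 3, which upper-bounds the treewidth. For the lower bound, the 4 vertices {1, 2, 4, 5} are pairwise adjacent, and any tree decomposition puts a clique entirely inside one bag — forcing width ≥ 3. Hence tw(G) = 3 exactly.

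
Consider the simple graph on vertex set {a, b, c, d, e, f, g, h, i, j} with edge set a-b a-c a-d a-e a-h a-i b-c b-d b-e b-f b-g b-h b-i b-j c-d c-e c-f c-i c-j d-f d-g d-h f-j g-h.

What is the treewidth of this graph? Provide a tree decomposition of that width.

Treewidth 3.
One optimal decomposition is:
Bags: B1 = {b, c, d, f}  B2 = {a, b, c, d}  B3 = {a, b, d, h}  B4 = {a, b, c, e}  B5 = {b, d, g, h}  B6 = {a, b, c, i}  B7 = {b, c, f, j}
Tree: B1–B2, B2–B3, B2–B4, B3–B5, B4–B6, B1–B7

Each bag holds 4 vertices, so the decomposition has width 3, which upper-bounds the treewidth. Conversely, {b, d, g, h} is a clique of size 4, and the vertices of any clique must share a bag in every tree decomposition; so some bag has ≥ 4 vertices and tw(G) ≥ 3. Combining the bounds, tw(G) = 3.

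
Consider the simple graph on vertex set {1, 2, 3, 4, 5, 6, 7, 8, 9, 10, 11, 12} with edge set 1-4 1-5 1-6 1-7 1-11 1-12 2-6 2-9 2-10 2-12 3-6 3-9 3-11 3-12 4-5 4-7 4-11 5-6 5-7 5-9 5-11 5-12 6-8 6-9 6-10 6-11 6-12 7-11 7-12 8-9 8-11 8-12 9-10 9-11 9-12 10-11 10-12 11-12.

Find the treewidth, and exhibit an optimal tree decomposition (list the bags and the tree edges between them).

Treewidth 4.
One such decomposition:
Bags: B1 = {1, 5, 6, 11, 12}  B2 = {5, 6, 9, 11, 12}  B3 = {6, 9, 10, 11, 12}  B4 = {6, 8, 9, 11, 12}  B5 = {3, 6, 9, 11, 12}  B6 = {2, 6, 9, 10, 12}  B7 = {1, 5, 7, 11, 12}  B8 = {1, 4, 5, 7, 11}
Tree: B1–B2, B2–B3, B2–B4, B2–B5, B3–B6, B1–B7, B7–B8

Every bag has size at most 5, so the width is 5 − 1 = 4 and tw(G) ≤ 4. On the other hand G contains the 5-clique {2, 6, 9, 10, 12}. A clique must lie in a single bag of any decomposition, so no decomposition can have width below 4. Hence tw(G) = 4 exactly.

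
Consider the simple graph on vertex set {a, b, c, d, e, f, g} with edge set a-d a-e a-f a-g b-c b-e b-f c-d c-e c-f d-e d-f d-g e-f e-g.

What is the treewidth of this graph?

3

A width-3 tree decomposition is:
Bags: B1 = {a, d, e, f}  B2 = {a, d, e, g}  B3 = {c, d, e, f}  B4 = {b, c, e, f}
Tree: B1–B2, B1–B3, B3–B4
The largest bag has 4 vertices, giving width 3; this decomposition certifies tw(G) ≤ 3. For the lower bound, the 4 vertices {a, d, e, g} are pairwise adjacent, and any tree decomposition puts a clique entirely inside one bag — forcing width ≥ 3. Combining the bounds, tw(G) = 3.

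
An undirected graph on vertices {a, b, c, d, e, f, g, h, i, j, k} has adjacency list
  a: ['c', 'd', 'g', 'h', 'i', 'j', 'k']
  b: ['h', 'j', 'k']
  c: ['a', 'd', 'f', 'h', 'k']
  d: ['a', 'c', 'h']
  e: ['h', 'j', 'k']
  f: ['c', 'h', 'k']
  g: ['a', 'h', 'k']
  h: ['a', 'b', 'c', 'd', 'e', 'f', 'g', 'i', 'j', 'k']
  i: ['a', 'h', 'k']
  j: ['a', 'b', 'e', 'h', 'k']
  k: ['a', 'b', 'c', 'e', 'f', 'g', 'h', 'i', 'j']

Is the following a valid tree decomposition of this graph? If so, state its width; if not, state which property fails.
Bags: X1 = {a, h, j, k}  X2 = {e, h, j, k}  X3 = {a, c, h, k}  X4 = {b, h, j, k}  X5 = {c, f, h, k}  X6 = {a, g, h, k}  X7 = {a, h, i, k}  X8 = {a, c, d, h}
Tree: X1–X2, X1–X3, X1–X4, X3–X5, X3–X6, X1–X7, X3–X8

Checking the three conditions: (i) the bags cover all of {a, b, c, d, e, f, g, h, i, j, k}; (ii) for each edge, some bag contains both endpoints; (iii) the bags containing any fixed vertex form a subtree. All hold, so the decomposition is valid with width 4 − 1 = 3.

Yes; width 3.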